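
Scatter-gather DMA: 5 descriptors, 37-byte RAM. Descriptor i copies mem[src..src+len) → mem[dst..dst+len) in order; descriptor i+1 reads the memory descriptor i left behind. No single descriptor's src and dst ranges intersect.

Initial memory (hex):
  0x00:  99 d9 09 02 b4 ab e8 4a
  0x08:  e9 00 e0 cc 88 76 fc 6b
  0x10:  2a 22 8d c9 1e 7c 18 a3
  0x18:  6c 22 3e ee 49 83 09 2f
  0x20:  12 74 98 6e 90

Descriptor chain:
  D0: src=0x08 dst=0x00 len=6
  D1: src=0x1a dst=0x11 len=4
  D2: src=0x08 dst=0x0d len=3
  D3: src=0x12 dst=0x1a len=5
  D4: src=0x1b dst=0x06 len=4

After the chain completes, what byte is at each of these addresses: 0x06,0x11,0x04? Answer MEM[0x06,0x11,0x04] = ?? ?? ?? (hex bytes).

MEM[0x06,0x11,0x04] = 49 3e 88

[0] 0x08->0x00 len=6 : e9 00 e0 cc 88 76
[1] 0x1a->0x11 len=4 : 3e ee 49 83
[2] 0x08->0x0d len=3 : e9 00 e0
[3] 0x12->0x1a len=5 : ee 49 83 7c 18
[4] 0x1b->0x06 len=4 : 49 83 7c 18
query mem[0x06]=0x49, mem[0x11]=0x3e, mem[0x04]=0x88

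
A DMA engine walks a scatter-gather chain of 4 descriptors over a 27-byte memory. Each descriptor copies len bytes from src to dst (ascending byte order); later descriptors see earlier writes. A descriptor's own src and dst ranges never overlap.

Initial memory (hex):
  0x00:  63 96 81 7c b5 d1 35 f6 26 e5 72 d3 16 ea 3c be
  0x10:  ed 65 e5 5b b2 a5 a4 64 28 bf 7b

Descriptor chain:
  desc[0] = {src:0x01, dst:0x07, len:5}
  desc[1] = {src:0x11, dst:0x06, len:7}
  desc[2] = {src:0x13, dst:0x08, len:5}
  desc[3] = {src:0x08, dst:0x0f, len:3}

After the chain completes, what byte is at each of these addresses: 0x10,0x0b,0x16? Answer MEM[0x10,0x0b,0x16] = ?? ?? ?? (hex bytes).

MEM[0x10,0x0b,0x16] = b2 a4 a4

  after D0: wrote 5B at 0x07 = 96817cb5d1
  after D1: wrote 7B at 0x06 = 65e55bb2a5a464
  after D2: wrote 5B at 0x08 = 5bb2a5a464
  after D3: wrote 3B at 0x0f = 5bb2a5
query mem[0x10]=0xb2, mem[0x0b]=0xa4, mem[0x16]=0xa4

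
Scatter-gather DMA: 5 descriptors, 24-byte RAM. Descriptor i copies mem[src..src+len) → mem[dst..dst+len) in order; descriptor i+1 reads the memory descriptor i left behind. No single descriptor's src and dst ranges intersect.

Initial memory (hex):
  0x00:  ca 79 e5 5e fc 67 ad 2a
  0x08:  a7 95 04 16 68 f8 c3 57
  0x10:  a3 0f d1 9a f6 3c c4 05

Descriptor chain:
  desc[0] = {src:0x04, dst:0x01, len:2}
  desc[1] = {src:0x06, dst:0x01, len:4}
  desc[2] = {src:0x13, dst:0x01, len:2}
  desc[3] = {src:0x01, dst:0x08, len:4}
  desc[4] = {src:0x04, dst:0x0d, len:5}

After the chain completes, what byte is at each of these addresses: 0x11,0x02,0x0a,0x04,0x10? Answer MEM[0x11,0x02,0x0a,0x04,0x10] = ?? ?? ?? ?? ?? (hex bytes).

MEM[0x11,0x02,0x0a,0x04,0x10] = 9a f6 a7 95 2a

D0: mem[0x01..0x02] <- [fc 67]
D1: mem[0x01..0x04] <- [ad 2a a7 95]
D2: mem[0x01..0x02] <- [9a f6]
D3: mem[0x08..0x0b] <- [9a f6 a7 95]
D4: mem[0x0d..0x11] <- [95 67 ad 2a 9a]
query mem[0x11]=0x9a, mem[0x02]=0xf6, mem[0x0a]=0xa7, mem[0x04]=0x95, mem[0x10]=0x2a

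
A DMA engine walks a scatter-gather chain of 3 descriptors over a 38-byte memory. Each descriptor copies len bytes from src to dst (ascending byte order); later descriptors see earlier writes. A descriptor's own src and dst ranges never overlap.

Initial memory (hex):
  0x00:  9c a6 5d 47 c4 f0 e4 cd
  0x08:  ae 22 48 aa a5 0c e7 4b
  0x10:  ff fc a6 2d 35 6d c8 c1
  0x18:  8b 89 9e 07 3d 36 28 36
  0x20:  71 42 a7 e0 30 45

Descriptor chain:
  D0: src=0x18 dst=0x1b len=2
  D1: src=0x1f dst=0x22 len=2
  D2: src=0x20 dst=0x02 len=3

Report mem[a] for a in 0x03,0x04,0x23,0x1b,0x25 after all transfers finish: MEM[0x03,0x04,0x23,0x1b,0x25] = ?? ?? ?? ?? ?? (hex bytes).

  after D0: wrote 2B at 0x1b = 8b89
  after D1: wrote 2B at 0x22 = 3671
  after D2: wrote 3B at 0x02 = 714236
query mem[0x03]=0x42, mem[0x04]=0x36, mem[0x23]=0x71, mem[0x1b]=0x8b, mem[0x25]=0x45

MEM[0x03,0x04,0x23,0x1b,0x25] = 42 36 71 8b 45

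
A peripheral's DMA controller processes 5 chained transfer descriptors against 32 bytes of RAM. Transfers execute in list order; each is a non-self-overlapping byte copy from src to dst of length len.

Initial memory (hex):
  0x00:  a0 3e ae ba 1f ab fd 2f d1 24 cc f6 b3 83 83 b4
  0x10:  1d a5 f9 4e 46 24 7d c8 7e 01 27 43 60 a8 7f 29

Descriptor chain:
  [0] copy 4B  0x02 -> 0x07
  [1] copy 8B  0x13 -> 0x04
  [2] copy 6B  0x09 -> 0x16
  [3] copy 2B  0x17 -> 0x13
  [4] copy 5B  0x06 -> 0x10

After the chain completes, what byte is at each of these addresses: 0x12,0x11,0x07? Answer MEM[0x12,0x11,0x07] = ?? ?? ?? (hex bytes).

D0: mem[0x07..0x0a] <- [ae ba 1f ab]
D1: mem[0x04..0x0b] <- [4e 46 24 7d c8 7e 01 27]
D2: mem[0x16..0x1b] <- [7e 01 27 b3 83 83]
D3: mem[0x13..0x14] <- [01 27]
D4: mem[0x10..0x14] <- [24 7d c8 7e 01]
query mem[0x12]=0xc8, mem[0x11]=0x7d, mem[0x07]=0x7d

MEM[0x12,0x11,0x07] = c8 7d 7d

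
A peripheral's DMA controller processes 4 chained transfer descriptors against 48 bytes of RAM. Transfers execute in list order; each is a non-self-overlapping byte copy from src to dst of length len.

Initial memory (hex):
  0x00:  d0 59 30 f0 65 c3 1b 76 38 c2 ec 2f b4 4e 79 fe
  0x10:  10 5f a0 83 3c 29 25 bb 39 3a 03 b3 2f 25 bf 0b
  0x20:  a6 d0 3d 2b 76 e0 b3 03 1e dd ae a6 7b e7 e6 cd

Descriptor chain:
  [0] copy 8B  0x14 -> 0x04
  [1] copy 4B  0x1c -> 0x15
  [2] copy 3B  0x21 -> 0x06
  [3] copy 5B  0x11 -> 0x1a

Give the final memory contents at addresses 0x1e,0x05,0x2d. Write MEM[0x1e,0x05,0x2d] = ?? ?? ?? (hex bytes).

D0: mem[0x04..0x0b] <- [3c 29 25 bb 39 3a 03 b3]
D1: mem[0x15..0x18] <- [2f 25 bf 0b]
D2: mem[0x06..0x08] <- [d0 3d 2b]
D3: mem[0x1a..0x1e] <- [5f a0 83 3c 2f]
query mem[0x1e]=0x2f, mem[0x05]=0x29, mem[0x2d]=0xe7

MEM[0x1e,0x05,0x2d] = 2f 29 e7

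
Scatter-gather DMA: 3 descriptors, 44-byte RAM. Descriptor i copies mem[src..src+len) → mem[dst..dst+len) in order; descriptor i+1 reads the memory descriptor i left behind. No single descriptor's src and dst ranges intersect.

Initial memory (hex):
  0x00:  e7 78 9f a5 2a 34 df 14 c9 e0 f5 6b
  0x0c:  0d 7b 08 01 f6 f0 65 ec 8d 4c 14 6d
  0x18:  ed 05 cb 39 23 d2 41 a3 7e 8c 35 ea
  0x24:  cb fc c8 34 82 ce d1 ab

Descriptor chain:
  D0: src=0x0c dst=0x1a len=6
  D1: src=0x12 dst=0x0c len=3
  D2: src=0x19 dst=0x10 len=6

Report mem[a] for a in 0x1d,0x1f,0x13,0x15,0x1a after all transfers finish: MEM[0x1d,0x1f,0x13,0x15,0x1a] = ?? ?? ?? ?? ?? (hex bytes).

[0] 0x0c->0x1a len=6 : 0d 7b 08 01 f6 f0
[1] 0x12->0x0c len=3 : 65 ec 8d
[2] 0x19->0x10 len=6 : 05 0d 7b 08 01 f6
query mem[0x1d]=0x01, mem[0x1f]=0xf0, mem[0x13]=0x08, mem[0x15]=0xf6, mem[0x1a]=0x0d

MEM[0x1d,0x1f,0x13,0x15,0x1a] = 01 f0 08 f6 0d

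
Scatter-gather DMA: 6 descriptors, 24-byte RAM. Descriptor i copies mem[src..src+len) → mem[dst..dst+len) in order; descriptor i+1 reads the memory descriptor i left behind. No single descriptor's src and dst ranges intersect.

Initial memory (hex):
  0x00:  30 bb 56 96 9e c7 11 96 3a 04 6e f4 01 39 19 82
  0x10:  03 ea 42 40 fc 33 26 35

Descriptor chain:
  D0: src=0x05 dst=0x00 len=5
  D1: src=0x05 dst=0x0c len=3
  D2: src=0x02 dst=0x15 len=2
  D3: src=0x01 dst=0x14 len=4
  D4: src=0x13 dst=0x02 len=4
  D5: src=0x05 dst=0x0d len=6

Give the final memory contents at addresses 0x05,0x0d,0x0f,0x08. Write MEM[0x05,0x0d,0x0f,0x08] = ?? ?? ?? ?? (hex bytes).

[0] 0x05->0x00 len=5 : c7 11 96 3a 04
[1] 0x05->0x0c len=3 : c7 11 96
[2] 0x02->0x15 len=2 : 96 3a
[3] 0x01->0x14 len=4 : 11 96 3a 04
[4] 0x13->0x02 len=4 : 40 11 96 3a
[5] 0x05->0x0d len=6 : 3a 11 96 3a 04 6e
query mem[0x05]=0x3a, mem[0x0d]=0x3a, mem[0x0f]=0x96, mem[0x08]=0x3a

MEM[0x05,0x0d,0x0f,0x08] = 3a 3a 96 3a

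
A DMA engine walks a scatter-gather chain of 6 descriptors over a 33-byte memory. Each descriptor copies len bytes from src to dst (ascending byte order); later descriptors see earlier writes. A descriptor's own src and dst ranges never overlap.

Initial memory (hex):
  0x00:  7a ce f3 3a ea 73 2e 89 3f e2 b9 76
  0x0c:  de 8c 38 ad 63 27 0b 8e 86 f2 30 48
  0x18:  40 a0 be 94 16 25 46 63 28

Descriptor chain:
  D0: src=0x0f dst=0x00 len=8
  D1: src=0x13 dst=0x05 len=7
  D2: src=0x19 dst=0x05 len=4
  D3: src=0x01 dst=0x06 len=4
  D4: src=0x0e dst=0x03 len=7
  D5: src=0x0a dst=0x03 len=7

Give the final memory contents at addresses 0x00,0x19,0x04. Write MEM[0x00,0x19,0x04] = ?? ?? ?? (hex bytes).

MEM[0x00,0x19,0x04] = ad a0 a0

#0 dst[0x00+8] := {0xad,0x63,0x27,0x0b,0x8e,0x86,0xf2,0x30}
#1 dst[0x05+7] := {0x8e,0x86,0xf2,0x30,0x48,0x40,0xa0}
#2 dst[0x05+4] := {0xa0,0xbe,0x94,0x16}
#3 dst[0x06+4] := {0x63,0x27,0x0b,0x8e}
#4 dst[0x03+7] := {0x38,0xad,0x63,0x27,0x0b,0x8e,0x86}
#5 dst[0x03+7] := {0x40,0xa0,0xde,0x8c,0x38,0xad,0x63}
query mem[0x00]=0xad, mem[0x19]=0xa0, mem[0x04]=0xa0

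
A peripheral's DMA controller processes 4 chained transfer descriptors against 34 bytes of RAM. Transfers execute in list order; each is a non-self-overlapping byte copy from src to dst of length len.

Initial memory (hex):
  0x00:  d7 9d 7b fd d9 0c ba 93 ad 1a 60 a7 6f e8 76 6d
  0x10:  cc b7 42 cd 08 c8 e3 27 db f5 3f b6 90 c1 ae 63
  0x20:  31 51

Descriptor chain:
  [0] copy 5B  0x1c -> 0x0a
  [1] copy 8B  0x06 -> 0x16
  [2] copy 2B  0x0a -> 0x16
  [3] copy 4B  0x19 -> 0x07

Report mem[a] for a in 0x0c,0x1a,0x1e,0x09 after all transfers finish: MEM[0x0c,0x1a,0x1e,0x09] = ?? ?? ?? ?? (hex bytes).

D0: mem[0x0a..0x0e] <- [90 c1 ae 63 31]
D1: mem[0x16..0x1d] <- [ba 93 ad 1a 90 c1 ae 63]
D2: mem[0x16..0x17] <- [90 c1]
D3: mem[0x07..0x0a] <- [1a 90 c1 ae]
query mem[0x0c]=0xae, mem[0x1a]=0x90, mem[0x1e]=0xae, mem[0x09]=0xc1

MEM[0x0c,0x1a,0x1e,0x09] = ae 90 ae c1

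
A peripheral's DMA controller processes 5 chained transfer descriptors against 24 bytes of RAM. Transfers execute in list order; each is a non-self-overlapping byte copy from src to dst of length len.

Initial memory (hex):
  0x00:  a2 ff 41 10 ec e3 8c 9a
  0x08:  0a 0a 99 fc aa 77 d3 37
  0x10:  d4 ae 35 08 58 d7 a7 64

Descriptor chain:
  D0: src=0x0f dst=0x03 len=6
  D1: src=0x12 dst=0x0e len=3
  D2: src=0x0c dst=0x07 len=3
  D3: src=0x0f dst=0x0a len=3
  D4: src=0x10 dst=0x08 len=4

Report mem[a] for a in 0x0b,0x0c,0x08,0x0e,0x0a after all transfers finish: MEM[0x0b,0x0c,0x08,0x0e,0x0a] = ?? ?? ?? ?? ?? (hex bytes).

#0 dst[0x03+6] := {0x37,0xd4,0xae,0x35,0x08,0x58}
#1 dst[0x0e+3] := {0x35,0x08,0x58}
#2 dst[0x07+3] := {0xaa,0x77,0x35}
#3 dst[0x0a+3] := {0x08,0x58,0xae}
#4 dst[0x08+4] := {0x58,0xae,0x35,0x08}
query mem[0x0b]=0x08, mem[0x0c]=0xae, mem[0x08]=0x58, mem[0x0e]=0x35, mem[0x0a]=0x35

MEM[0x0b,0x0c,0x08,0x0e,0x0a] = 08 ae 58 35 35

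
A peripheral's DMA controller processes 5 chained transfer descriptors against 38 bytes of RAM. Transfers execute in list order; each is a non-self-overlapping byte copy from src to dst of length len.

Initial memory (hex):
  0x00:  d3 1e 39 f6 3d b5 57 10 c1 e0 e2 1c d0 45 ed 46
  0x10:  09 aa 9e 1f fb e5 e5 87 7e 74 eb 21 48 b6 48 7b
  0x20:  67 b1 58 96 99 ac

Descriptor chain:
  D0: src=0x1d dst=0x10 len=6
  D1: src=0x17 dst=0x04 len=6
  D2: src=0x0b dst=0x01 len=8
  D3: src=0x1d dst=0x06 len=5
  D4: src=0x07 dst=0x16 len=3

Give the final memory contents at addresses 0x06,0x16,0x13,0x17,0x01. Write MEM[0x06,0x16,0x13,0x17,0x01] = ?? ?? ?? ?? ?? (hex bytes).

MEM[0x06,0x16,0x13,0x17,0x01] = b6 48 67 7b 1c

D0: mem[0x10..0x15] <- [b6 48 7b 67 b1 58]
D1: mem[0x04..0x09] <- [87 7e 74 eb 21 48]
D2: mem[0x01..0x08] <- [1c d0 45 ed 46 b6 48 7b]
D3: mem[0x06..0x0a] <- [b6 48 7b 67 b1]
D4: mem[0x16..0x18] <- [48 7b 67]
query mem[0x06]=0xb6, mem[0x16]=0x48, mem[0x13]=0x67, mem[0x17]=0x7b, mem[0x01]=0x1c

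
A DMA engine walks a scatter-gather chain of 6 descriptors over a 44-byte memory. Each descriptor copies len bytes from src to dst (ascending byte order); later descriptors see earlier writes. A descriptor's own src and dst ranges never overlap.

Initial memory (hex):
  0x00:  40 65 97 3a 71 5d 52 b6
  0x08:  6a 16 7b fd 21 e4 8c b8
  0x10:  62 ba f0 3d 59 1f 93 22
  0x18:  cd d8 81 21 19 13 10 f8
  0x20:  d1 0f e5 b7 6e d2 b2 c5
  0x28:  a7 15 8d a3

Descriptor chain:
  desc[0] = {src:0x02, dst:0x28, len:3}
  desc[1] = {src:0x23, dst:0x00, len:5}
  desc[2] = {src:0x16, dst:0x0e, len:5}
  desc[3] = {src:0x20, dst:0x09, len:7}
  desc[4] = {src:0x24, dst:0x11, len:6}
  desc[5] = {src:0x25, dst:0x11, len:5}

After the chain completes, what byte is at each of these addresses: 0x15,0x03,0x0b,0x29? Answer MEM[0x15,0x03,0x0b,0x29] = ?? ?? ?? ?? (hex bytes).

MEM[0x15,0x03,0x0b,0x29] = 3a b2 e5 3a

[0] 0x02->0x28 len=3 : 97 3a 71
[1] 0x23->0x00 len=5 : b7 6e d2 b2 c5
[2] 0x16->0x0e len=5 : 93 22 cd d8 81
[3] 0x20->0x09 len=7 : d1 0f e5 b7 6e d2 b2
[4] 0x24->0x11 len=6 : 6e d2 b2 c5 97 3a
[5] 0x25->0x11 len=5 : d2 b2 c5 97 3a
query mem[0x15]=0x3a, mem[0x03]=0xb2, mem[0x0b]=0xe5, mem[0x29]=0x3a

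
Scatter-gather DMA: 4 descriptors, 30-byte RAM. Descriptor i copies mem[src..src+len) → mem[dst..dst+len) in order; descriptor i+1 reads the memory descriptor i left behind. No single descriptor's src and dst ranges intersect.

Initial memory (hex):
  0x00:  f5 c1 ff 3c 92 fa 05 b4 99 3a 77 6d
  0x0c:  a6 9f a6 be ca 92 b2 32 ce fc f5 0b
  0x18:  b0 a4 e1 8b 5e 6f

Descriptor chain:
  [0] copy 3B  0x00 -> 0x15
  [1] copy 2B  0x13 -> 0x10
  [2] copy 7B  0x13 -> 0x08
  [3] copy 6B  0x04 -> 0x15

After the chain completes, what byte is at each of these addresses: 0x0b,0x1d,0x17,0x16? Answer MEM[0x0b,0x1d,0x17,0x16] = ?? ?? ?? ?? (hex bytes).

[0] 0x00->0x15 len=3 : f5 c1 ff
[1] 0x13->0x10 len=2 : 32 ce
[2] 0x13->0x08 len=7 : 32 ce f5 c1 ff b0 a4
[3] 0x04->0x15 len=6 : 92 fa 05 b4 32 ce
query mem[0x0b]=0xc1, mem[0x1d]=0x6f, mem[0x17]=0x05, mem[0x16]=0xfa

MEM[0x0b,0x1d,0x17,0x16] = c1 6f 05 fa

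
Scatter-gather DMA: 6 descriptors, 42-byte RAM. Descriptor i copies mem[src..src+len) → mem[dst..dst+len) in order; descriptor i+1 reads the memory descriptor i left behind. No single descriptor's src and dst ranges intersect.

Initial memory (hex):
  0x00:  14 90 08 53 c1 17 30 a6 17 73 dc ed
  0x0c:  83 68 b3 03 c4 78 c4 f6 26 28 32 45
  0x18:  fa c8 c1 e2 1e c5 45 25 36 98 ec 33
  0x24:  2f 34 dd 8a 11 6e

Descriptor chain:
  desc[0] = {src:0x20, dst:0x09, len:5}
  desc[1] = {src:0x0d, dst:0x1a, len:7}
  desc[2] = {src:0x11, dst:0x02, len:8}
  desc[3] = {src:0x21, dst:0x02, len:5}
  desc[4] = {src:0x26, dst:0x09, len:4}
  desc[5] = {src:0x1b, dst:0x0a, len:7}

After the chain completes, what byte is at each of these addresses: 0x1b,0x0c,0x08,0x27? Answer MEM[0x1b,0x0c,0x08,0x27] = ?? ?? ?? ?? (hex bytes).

MEM[0x1b,0x0c,0x08,0x27] = b3 c4 45 8a

[0] 0x20->0x09 len=5 : 36 98 ec 33 2f
[1] 0x0d->0x1a len=7 : 2f b3 03 c4 78 c4 f6
[2] 0x11->0x02 len=8 : 78 c4 f6 26 28 32 45 fa
[3] 0x21->0x02 len=5 : 98 ec 33 2f 34
[4] 0x26->0x09 len=4 : dd 8a 11 6e
[5] 0x1b->0x0a len=7 : b3 03 c4 78 c4 f6 98
query mem[0x1b]=0xb3, mem[0x0c]=0xc4, mem[0x08]=0x45, mem[0x27]=0x8a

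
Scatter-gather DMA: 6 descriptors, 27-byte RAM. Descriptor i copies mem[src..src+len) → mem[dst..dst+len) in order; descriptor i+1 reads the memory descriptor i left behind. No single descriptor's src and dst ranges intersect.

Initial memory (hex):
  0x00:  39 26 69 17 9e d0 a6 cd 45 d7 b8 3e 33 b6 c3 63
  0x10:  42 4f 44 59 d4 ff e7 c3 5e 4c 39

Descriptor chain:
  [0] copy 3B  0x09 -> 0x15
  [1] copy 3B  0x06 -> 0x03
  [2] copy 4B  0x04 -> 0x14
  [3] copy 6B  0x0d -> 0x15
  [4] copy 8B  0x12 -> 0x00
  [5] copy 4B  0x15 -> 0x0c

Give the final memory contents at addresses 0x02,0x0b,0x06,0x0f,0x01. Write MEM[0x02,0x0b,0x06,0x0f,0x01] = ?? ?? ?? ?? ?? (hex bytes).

MEM[0x02,0x0b,0x06,0x0f,0x01] = cd 3e 42 42 59

  after D0: wrote 3B at 0x15 = d7b83e
  after D1: wrote 3B at 0x03 = a6cd45
  after D2: wrote 4B at 0x14 = cd45a6cd
  after D3: wrote 6B at 0x15 = b6c363424f44
  after D4: wrote 8B at 0x00 = 4459cdb6c363424f
  after D5: wrote 4B at 0x0c = b6c36342
query mem[0x02]=0xcd, mem[0x0b]=0x3e, mem[0x06]=0x42, mem[0x0f]=0x42, mem[0x01]=0x59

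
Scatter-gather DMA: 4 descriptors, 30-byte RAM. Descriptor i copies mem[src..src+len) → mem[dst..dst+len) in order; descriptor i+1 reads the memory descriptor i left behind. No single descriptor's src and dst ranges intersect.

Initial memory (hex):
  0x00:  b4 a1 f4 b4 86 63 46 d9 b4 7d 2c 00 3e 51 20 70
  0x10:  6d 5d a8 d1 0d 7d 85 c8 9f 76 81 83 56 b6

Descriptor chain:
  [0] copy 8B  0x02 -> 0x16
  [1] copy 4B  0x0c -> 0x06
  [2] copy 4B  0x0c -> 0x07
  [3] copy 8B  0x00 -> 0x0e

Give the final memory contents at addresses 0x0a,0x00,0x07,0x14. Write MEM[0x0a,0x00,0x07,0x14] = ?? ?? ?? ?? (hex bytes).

MEM[0x0a,0x00,0x07,0x14] = 70 b4 3e 3e

D0: mem[0x16..0x1d] <- [f4 b4 86 63 46 d9 b4 7d]
D1: mem[0x06..0x09] <- [3e 51 20 70]
D2: mem[0x07..0x0a] <- [3e 51 20 70]
D3: mem[0x0e..0x15] <- [b4 a1 f4 b4 86 63 3e 3e]
query mem[0x0a]=0x70, mem[0x00]=0xb4, mem[0x07]=0x3e, mem[0x14]=0x3e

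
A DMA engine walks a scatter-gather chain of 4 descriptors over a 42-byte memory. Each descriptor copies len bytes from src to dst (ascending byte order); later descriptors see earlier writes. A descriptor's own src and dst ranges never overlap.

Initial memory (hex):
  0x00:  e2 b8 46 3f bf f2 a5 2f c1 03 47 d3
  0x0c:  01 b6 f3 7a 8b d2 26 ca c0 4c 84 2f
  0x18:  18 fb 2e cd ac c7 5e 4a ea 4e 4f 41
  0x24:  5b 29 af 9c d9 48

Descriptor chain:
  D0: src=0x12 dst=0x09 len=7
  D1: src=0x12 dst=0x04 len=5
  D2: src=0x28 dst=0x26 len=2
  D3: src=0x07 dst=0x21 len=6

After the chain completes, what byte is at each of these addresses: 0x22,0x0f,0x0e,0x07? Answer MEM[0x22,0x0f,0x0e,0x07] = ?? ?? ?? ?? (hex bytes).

MEM[0x22,0x0f,0x0e,0x07] = 84 18 2f 4c

  after D0: wrote 7B at 0x09 = 26cac04c842f18
  after D1: wrote 5B at 0x04 = 26cac04c84
  after D2: wrote 2B at 0x26 = d948
  after D3: wrote 6B at 0x21 = 4c8426cac04c
query mem[0x22]=0x84, mem[0x0f]=0x18, mem[0x0e]=0x2f, mem[0x07]=0x4c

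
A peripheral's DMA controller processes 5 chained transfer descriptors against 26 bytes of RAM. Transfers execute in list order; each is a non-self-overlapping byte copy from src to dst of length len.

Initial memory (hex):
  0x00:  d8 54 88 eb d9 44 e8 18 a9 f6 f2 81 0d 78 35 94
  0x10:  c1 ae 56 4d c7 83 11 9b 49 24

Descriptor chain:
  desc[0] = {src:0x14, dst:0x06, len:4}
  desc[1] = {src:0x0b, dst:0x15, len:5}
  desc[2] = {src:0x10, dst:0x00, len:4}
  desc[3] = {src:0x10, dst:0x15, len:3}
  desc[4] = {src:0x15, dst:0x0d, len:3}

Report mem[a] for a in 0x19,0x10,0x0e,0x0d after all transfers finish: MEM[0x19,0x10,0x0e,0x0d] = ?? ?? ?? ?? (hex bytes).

MEM[0x19,0x10,0x0e,0x0d] = 94 c1 ae c1

D0: mem[0x06..0x09] <- [c7 83 11 9b]
D1: mem[0x15..0x19] <- [81 0d 78 35 94]
D2: mem[0x00..0x03] <- [c1 ae 56 4d]
D3: mem[0x15..0x17] <- [c1 ae 56]
D4: mem[0x0d..0x0f] <- [c1 ae 56]
query mem[0x19]=0x94, mem[0x10]=0xc1, mem[0x0e]=0xae, mem[0x0d]=0xc1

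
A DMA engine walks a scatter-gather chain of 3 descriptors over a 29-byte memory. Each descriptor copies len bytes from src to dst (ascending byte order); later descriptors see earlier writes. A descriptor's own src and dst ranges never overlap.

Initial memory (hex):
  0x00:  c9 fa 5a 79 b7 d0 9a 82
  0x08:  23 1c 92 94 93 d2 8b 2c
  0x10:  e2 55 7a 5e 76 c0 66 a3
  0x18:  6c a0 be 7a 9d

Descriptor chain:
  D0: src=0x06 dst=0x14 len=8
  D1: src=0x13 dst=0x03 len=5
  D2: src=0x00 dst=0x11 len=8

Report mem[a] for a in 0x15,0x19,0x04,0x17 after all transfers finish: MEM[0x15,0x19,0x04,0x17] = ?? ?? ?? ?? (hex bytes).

D0: mem[0x14..0x1b] <- [9a 82 23 1c 92 94 93 d2]
D1: mem[0x03..0x07] <- [5e 9a 82 23 1c]
D2: mem[0x11..0x18] <- [c9 fa 5a 5e 9a 82 23 1c]
query mem[0x15]=0x9a, mem[0x19]=0x94, mem[0x04]=0x9a, mem[0x17]=0x23

MEM[0x15,0x19,0x04,0x17] = 9a 94 9a 23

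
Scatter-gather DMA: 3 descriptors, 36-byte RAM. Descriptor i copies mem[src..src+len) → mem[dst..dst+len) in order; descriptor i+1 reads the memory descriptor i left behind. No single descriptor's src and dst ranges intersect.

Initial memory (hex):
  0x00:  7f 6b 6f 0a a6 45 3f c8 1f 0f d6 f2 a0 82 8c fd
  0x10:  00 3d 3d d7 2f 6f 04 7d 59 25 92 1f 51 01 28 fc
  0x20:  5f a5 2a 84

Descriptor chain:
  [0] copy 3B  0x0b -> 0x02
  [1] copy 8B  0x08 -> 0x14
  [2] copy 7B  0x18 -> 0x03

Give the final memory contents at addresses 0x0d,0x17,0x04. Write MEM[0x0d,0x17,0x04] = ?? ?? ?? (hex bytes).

MEM[0x0d,0x17,0x04] = 82 f2 82

D0: mem[0x02..0x04] <- [f2 a0 82]
D1: mem[0x14..0x1b] <- [1f 0f d6 f2 a0 82 8c fd]
D2: mem[0x03..0x09] <- [a0 82 8c fd 51 01 28]
query mem[0x0d]=0x82, mem[0x17]=0xf2, mem[0x04]=0x82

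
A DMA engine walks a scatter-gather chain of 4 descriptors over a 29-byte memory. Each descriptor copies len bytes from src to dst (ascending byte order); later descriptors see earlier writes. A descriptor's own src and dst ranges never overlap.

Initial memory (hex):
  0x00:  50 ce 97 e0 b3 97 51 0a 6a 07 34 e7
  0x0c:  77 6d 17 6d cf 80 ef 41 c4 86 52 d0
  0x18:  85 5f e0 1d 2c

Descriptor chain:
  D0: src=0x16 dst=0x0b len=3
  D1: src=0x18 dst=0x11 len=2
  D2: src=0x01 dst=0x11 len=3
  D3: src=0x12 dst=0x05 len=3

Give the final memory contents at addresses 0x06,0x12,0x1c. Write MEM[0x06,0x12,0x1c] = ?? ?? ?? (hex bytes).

  after D0: wrote 3B at 0x0b = 52d085
  after D1: wrote 2B at 0x11 = 855f
  after D2: wrote 3B at 0x11 = ce97e0
  after D3: wrote 3B at 0x05 = 97e0c4
query mem[0x06]=0xe0, mem[0x12]=0x97, mem[0x1c]=0x2c

MEM[0x06,0x12,0x1c] = e0 97 2c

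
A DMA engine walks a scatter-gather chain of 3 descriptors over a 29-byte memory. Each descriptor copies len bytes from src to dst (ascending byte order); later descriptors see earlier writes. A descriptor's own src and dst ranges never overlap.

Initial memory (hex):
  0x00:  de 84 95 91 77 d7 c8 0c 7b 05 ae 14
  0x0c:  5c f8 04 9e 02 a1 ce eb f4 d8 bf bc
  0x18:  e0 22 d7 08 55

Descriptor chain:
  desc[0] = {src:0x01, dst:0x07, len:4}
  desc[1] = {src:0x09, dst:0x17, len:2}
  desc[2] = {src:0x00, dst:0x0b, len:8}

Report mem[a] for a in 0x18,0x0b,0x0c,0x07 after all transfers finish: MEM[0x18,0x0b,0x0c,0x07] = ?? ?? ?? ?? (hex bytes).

#0 dst[0x07+4] := {0x84,0x95,0x91,0x77}
#1 dst[0x17+2] := {0x91,0x77}
#2 dst[0x0b+8] := {0xde,0x84,0x95,0x91,0x77,0xd7,0xc8,0x84}
query mem[0x18]=0x77, mem[0x0b]=0xde, mem[0x0c]=0x84, mem[0x07]=0x84

MEM[0x18,0x0b,0x0c,0x07] = 77 de 84 84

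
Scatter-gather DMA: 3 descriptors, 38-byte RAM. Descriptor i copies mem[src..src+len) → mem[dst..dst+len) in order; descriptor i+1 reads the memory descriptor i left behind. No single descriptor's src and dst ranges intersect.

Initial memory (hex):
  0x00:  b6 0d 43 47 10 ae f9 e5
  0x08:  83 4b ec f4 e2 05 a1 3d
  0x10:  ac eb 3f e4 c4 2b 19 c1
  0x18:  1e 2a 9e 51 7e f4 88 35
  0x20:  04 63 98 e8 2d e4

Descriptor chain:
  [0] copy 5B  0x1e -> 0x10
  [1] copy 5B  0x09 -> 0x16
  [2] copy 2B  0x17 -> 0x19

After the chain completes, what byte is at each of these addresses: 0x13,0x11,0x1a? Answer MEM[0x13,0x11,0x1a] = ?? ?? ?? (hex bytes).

MEM[0x13,0x11,0x1a] = 63 35 f4

  after D0: wrote 5B at 0x10 = 8835046398
  after D1: wrote 5B at 0x16 = 4becf4e205
  after D2: wrote 2B at 0x19 = ecf4
query mem[0x13]=0x63, mem[0x11]=0x35, mem[0x1a]=0xf4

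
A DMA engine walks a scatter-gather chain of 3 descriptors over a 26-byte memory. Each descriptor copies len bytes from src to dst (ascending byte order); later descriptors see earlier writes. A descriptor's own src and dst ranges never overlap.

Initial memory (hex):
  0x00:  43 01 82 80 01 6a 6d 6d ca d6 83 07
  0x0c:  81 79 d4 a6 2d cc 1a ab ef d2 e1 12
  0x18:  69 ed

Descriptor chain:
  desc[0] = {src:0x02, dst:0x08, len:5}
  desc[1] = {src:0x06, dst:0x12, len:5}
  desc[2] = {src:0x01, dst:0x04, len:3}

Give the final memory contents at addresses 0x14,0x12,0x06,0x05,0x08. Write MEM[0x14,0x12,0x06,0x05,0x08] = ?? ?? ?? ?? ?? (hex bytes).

D0: mem[0x08..0x0c] <- [82 80 01 6a 6d]
D1: mem[0x12..0x16] <- [6d 6d 82 80 01]
D2: mem[0x04..0x06] <- [01 82 80]
query mem[0x14]=0x82, mem[0x12]=0x6d, mem[0x06]=0x80, mem[0x05]=0x82, mem[0x08]=0x82

MEM[0x14,0x12,0x06,0x05,0x08] = 82 6d 80 82 82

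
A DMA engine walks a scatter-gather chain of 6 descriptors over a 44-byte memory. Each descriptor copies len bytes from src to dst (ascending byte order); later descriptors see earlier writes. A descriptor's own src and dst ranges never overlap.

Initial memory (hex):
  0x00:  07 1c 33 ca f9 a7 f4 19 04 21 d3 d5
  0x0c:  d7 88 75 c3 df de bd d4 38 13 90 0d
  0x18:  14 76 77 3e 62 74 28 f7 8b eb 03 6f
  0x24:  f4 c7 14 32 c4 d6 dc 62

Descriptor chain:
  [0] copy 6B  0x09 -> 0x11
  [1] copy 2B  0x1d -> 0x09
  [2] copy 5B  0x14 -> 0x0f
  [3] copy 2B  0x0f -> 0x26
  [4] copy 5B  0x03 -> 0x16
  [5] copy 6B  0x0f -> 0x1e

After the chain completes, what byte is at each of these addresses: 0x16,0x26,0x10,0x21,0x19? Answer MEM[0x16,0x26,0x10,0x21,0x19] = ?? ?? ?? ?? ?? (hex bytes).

[0] 0x09->0x11 len=6 : 21 d3 d5 d7 88 75
[1] 0x1d->0x09 len=2 : 74 28
[2] 0x14->0x0f len=5 : d7 88 75 0d 14
[3] 0x0f->0x26 len=2 : d7 88
[4] 0x03->0x16 len=5 : ca f9 a7 f4 19
[5] 0x0f->0x1e len=6 : d7 88 75 0d 14 d7
query mem[0x16]=0xca, mem[0x26]=0xd7, mem[0x10]=0x88, mem[0x21]=0x0d, mem[0x19]=0xf4

MEM[0x16,0x26,0x10,0x21,0x19] = ca d7 88 0d f4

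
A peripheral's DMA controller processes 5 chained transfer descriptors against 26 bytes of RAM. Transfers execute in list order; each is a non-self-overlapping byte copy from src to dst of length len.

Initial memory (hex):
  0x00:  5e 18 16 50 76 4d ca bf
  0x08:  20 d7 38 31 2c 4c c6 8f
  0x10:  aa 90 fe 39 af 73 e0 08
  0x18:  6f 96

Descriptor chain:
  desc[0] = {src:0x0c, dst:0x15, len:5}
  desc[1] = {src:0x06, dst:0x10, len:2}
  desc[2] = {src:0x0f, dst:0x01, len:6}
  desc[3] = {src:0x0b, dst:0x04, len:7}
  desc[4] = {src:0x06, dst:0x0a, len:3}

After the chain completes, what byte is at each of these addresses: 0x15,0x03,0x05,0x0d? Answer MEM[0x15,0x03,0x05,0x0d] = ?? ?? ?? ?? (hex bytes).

MEM[0x15,0x03,0x05,0x0d] = 2c bf 2c 4c

D0: mem[0x15..0x19] <- [2c 4c c6 8f aa]
D1: mem[0x10..0x11] <- [ca bf]
D2: mem[0x01..0x06] <- [8f ca bf fe 39 af]
D3: mem[0x04..0x0a] <- [31 2c 4c c6 8f ca bf]
D4: mem[0x0a..0x0c] <- [4c c6 8f]
query mem[0x15]=0x2c, mem[0x03]=0xbf, mem[0x05]=0x2c, mem[0x0d]=0x4c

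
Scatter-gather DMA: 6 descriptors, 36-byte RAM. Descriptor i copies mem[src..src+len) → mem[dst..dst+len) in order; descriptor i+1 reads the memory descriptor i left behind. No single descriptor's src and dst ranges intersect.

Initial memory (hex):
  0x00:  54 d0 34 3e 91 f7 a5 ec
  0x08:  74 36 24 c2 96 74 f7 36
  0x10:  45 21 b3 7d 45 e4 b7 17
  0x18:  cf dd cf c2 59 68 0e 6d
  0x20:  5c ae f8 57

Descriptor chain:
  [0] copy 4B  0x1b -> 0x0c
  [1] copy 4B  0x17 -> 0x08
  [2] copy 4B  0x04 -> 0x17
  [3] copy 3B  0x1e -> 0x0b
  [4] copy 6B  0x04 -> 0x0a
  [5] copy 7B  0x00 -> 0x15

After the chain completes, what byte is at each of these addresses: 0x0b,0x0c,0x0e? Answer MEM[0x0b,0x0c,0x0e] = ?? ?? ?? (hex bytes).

MEM[0x0b,0x0c,0x0e] = f7 a5 17

#0 dst[0x0c+4] := {0xc2,0x59,0x68,0x0e}
#1 dst[0x08+4] := {0x17,0xcf,0xdd,0xcf}
#2 dst[0x17+4] := {0x91,0xf7,0xa5,0xec}
#3 dst[0x0b+3] := {0x0e,0x6d,0x5c}
#4 dst[0x0a+6] := {0x91,0xf7,0xa5,0xec,0x17,0xcf}
#5 dst[0x15+7] := {0x54,0xd0,0x34,0x3e,0x91,0xf7,0xa5}
query mem[0x0b]=0xf7, mem[0x0c]=0xa5, mem[0x0e]=0x17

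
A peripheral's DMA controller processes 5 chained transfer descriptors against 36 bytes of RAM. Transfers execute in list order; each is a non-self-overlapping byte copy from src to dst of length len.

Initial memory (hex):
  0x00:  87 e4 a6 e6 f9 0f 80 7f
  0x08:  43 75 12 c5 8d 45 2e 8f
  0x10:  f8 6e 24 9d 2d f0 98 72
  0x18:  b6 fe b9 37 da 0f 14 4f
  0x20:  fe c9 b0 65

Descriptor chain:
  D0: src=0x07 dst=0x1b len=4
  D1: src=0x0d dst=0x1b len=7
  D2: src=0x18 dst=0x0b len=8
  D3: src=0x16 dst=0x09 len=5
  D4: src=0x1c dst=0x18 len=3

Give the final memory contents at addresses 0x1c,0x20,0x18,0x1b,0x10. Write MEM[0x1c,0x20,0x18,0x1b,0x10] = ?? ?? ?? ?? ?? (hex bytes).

MEM[0x1c,0x20,0x18,0x1b,0x10] = 2e 24 2e 45 8f

[0] 0x07->0x1b len=4 : 7f 43 75 12
[1] 0x0d->0x1b len=7 : 45 2e 8f f8 6e 24 9d
[2] 0x18->0x0b len=8 : b6 fe b9 45 2e 8f f8 6e
[3] 0x16->0x09 len=5 : 98 72 b6 fe b9
[4] 0x1c->0x18 len=3 : 2e 8f f8
query mem[0x1c]=0x2e, mem[0x20]=0x24, mem[0x18]=0x2e, mem[0x1b]=0x45, mem[0x10]=0x8f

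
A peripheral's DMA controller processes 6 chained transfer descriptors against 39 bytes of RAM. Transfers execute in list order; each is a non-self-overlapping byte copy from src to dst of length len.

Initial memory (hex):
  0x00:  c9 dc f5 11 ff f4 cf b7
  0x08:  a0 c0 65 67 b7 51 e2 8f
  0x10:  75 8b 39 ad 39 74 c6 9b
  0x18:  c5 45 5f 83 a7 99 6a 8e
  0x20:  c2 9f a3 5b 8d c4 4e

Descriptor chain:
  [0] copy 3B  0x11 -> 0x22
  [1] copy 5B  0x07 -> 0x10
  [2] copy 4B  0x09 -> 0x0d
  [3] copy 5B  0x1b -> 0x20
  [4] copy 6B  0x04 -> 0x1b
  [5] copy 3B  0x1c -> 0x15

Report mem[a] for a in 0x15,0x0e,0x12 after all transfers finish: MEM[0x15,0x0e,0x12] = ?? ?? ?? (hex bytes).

MEM[0x15,0x0e,0x12] = f4 65 c0

D0: mem[0x22..0x24] <- [8b 39 ad]
D1: mem[0x10..0x14] <- [b7 a0 c0 65 67]
D2: mem[0x0d..0x10] <- [c0 65 67 b7]
D3: mem[0x20..0x24] <- [83 a7 99 6a 8e]
D4: mem[0x1b..0x20] <- [ff f4 cf b7 a0 c0]
D5: mem[0x15..0x17] <- [f4 cf b7]
query mem[0x15]=0xf4, mem[0x0e]=0x65, mem[0x12]=0xc0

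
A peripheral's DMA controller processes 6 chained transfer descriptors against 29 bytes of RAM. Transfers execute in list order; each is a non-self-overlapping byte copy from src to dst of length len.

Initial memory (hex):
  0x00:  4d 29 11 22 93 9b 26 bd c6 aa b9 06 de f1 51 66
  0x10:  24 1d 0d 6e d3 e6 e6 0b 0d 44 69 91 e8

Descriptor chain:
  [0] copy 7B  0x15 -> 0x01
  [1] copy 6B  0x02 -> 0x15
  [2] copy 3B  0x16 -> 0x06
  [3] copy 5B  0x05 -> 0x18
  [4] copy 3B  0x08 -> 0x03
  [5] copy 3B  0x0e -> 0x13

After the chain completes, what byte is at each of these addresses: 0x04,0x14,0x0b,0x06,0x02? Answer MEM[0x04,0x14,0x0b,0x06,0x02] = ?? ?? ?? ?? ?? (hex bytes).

MEM[0x04,0x14,0x0b,0x06,0x02] = aa 66 06 0b e6

D0: mem[0x01..0x07] <- [e6 e6 0b 0d 44 69 91]
D1: mem[0x15..0x1a] <- [e6 0b 0d 44 69 91]
D2: mem[0x06..0x08] <- [0b 0d 44]
D3: mem[0x18..0x1c] <- [44 0b 0d 44 aa]
D4: mem[0x03..0x05] <- [44 aa b9]
D5: mem[0x13..0x15] <- [51 66 24]
query mem[0x04]=0xaa, mem[0x14]=0x66, mem[0x0b]=0x06, mem[0x06]=0x0b, mem[0x02]=0xe6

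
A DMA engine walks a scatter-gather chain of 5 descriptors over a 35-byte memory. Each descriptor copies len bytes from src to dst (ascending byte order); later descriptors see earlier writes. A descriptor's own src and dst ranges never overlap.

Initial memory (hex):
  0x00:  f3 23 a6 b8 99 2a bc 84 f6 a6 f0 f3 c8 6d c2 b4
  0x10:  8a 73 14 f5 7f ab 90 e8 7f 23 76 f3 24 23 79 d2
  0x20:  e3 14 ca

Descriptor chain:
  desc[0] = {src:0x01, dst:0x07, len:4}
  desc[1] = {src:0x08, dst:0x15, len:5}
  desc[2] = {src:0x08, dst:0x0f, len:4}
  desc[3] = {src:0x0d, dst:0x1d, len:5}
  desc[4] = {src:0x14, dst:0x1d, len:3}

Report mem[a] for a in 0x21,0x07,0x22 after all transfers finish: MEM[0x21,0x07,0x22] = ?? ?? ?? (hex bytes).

D0: mem[0x07..0x0a] <- [23 a6 b8 99]
D1: mem[0x15..0x19] <- [a6 b8 99 f3 c8]
D2: mem[0x0f..0x12] <- [a6 b8 99 f3]
D3: mem[0x1d..0x21] <- [6d c2 a6 b8 99]
D4: mem[0x1d..0x1f] <- [7f a6 b8]
query mem[0x21]=0x99, mem[0x07]=0x23, mem[0x22]=0xca

MEM[0x21,0x07,0x22] = 99 23 ca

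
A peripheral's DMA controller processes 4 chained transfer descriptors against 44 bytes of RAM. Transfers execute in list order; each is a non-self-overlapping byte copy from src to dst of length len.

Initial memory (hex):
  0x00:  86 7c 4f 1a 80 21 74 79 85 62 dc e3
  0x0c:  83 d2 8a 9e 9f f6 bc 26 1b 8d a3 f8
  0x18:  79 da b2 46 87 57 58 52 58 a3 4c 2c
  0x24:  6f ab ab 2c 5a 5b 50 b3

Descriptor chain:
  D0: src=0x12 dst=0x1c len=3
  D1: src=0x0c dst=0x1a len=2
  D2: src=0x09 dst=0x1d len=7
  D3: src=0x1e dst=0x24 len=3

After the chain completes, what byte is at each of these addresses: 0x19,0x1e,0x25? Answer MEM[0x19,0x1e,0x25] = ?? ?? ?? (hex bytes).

D0: mem[0x1c..0x1e] <- [bc 26 1b]
D1: mem[0x1a..0x1b] <- [83 d2]
D2: mem[0x1d..0x23] <- [62 dc e3 83 d2 8a 9e]
D3: mem[0x24..0x26] <- [dc e3 83]
query mem[0x19]=0xda, mem[0x1e]=0xdc, mem[0x25]=0xe3

MEM[0x19,0x1e,0x25] = da dc e3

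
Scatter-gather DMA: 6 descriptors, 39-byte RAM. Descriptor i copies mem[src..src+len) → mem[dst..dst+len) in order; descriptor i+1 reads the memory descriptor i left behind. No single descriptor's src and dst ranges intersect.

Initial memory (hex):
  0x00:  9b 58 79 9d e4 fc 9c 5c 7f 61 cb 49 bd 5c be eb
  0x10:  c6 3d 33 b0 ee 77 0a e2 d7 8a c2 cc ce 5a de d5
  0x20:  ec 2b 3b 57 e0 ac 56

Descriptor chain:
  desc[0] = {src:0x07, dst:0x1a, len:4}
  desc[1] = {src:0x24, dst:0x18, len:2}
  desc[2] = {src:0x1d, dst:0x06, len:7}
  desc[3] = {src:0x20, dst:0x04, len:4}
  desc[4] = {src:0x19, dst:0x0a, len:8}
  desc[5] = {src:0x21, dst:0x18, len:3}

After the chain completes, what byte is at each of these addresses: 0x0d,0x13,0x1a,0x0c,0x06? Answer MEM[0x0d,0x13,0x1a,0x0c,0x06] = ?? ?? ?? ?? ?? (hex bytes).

MEM[0x0d,0x13,0x1a,0x0c,0x06] = 61 b0 57 7f 3b

#0 dst[0x1a+4] := {0x5c,0x7f,0x61,0xcb}
#1 dst[0x18+2] := {0xe0,0xac}
#2 dst[0x06+7] := {0xcb,0xde,0xd5,0xec,0x2b,0x3b,0x57}
#3 dst[0x04+4] := {0xec,0x2b,0x3b,0x57}
#4 dst[0x0a+8] := {0xac,0x5c,0x7f,0x61,0xcb,0xde,0xd5,0xec}
#5 dst[0x18+3] := {0x2b,0x3b,0x57}
query mem[0x0d]=0x61, mem[0x13]=0xb0, mem[0x1a]=0x57, mem[0x0c]=0x7f, mem[0x06]=0x3b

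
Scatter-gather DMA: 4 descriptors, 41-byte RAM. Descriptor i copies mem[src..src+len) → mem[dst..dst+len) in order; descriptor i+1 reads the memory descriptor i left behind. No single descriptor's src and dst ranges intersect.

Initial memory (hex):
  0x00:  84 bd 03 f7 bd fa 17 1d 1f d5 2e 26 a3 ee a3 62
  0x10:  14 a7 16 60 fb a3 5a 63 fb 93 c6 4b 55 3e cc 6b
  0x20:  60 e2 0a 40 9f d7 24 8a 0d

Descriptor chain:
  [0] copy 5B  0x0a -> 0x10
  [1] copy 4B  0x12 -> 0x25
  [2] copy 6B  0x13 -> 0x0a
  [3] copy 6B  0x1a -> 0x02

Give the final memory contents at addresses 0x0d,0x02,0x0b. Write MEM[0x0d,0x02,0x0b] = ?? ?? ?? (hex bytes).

  after D0: wrote 5B at 0x10 = 2e26a3eea3
  after D1: wrote 4B at 0x25 = a3eea3a3
  after D2: wrote 6B at 0x0a = eea3a35a63fb
  after D3: wrote 6B at 0x02 = c64b553ecc6b
query mem[0x0d]=0x5a, mem[0x02]=0xc6, mem[0x0b]=0xa3

MEM[0x0d,0x02,0x0b] = 5a c6 a3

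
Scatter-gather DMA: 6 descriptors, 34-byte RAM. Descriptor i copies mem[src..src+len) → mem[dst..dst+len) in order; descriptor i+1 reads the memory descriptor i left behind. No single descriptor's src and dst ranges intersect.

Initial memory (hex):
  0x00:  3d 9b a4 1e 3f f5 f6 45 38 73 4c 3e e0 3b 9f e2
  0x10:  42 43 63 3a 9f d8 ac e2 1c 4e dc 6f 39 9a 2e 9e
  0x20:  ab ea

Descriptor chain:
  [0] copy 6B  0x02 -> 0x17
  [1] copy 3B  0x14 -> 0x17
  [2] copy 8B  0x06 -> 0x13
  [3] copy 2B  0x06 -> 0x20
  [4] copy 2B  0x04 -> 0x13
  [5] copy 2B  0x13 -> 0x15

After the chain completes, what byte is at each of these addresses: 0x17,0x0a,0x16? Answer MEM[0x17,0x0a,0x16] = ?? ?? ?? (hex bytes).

[0] 0x02->0x17 len=6 : a4 1e 3f f5 f6 45
[1] 0x14->0x17 len=3 : 9f d8 ac
[2] 0x06->0x13 len=8 : f6 45 38 73 4c 3e e0 3b
[3] 0x06->0x20 len=2 : f6 45
[4] 0x04->0x13 len=2 : 3f f5
[5] 0x13->0x15 len=2 : 3f f5
query mem[0x17]=0x4c, mem[0x0a]=0x4c, mem[0x16]=0xf5

MEM[0x17,0x0a,0x16] = 4c 4c f5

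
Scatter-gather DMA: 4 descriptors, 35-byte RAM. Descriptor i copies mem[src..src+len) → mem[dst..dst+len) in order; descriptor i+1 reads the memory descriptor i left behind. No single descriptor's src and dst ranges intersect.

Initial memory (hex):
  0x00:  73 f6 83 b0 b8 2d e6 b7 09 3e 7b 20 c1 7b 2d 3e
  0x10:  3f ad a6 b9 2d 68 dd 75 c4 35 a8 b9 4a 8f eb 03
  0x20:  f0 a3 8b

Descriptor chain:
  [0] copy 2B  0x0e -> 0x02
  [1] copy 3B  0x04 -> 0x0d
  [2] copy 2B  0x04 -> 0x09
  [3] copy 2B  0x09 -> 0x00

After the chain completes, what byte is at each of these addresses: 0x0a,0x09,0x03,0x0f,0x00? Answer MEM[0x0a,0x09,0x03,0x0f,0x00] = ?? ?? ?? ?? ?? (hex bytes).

D0: mem[0x02..0x03] <- [2d 3e]
D1: mem[0x0d..0x0f] <- [b8 2d e6]
D2: mem[0x09..0x0a] <- [b8 2d]
D3: mem[0x00..0x01] <- [b8 2d]
query mem[0x0a]=0x2d, mem[0x09]=0xb8, mem[0x03]=0x3e, mem[0x0f]=0xe6, mem[0x00]=0xb8

MEM[0x0a,0x09,0x03,0x0f,0x00] = 2d b8 3e e6 b8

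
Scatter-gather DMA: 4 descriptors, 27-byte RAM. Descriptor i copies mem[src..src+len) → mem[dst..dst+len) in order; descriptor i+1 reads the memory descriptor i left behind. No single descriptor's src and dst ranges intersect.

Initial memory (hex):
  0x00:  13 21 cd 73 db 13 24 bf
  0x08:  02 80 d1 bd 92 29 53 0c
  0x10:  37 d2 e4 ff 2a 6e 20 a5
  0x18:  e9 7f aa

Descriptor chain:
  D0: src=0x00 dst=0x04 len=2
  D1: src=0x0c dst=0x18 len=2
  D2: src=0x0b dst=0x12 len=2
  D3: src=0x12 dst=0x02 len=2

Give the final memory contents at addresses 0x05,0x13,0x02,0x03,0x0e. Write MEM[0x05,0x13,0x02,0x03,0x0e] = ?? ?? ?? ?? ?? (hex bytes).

D0: mem[0x04..0x05] <- [13 21]
D1: mem[0x18..0x19] <- [92 29]
D2: mem[0x12..0x13] <- [bd 92]
D3: mem[0x02..0x03] <- [bd 92]
query mem[0x05]=0x21, mem[0x13]=0x92, mem[0x02]=0xbd, mem[0x03]=0x92, mem[0x0e]=0x53

MEM[0x05,0x13,0x02,0x03,0x0e] = 21 92 bd 92 53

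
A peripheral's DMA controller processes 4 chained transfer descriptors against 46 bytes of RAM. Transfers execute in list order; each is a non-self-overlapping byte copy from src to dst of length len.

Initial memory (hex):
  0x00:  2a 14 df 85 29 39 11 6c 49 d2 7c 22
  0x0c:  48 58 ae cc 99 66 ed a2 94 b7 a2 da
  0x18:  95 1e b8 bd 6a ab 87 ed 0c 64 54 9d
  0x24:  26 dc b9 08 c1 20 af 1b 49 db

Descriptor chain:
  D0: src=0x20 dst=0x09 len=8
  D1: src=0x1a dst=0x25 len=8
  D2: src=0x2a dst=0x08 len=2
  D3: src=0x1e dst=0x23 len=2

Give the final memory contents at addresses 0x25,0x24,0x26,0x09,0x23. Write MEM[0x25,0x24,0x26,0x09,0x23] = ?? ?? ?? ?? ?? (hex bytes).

  after D0: wrote 8B at 0x09 = 0c64549d26dcb908
  after D1: wrote 8B at 0x25 = b8bd6aab87ed0c64
  after D2: wrote 2B at 0x08 = ed0c
  after D3: wrote 2B at 0x23 = 87ed
query mem[0x25]=0xb8, mem[0x24]=0xed, mem[0x26]=0xbd, mem[0x09]=0x0c, mem[0x23]=0x87

MEM[0x25,0x24,0x26,0x09,0x23] = b8 ed bd 0c 87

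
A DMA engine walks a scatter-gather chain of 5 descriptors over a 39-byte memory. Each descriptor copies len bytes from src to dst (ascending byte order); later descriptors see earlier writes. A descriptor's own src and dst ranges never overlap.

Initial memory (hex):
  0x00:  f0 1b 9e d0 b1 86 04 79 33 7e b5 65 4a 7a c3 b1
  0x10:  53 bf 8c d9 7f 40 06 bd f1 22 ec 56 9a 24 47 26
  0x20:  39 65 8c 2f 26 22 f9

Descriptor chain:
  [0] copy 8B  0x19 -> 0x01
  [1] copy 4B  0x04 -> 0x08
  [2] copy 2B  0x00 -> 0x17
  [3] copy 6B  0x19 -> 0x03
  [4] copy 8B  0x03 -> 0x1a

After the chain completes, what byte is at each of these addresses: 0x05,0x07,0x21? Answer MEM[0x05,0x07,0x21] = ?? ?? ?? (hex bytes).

[0] 0x19->0x01 len=8 : 22 ec 56 9a 24 47 26 39
[1] 0x04->0x08 len=4 : 9a 24 47 26
[2] 0x00->0x17 len=2 : f0 22
[3] 0x19->0x03 len=6 : 22 ec 56 9a 24 47
[4] 0x03->0x1a len=8 : 22 ec 56 9a 24 47 24 47
query mem[0x05]=0x56, mem[0x07]=0x24, mem[0x21]=0x47

MEM[0x05,0x07,0x21] = 56 24 47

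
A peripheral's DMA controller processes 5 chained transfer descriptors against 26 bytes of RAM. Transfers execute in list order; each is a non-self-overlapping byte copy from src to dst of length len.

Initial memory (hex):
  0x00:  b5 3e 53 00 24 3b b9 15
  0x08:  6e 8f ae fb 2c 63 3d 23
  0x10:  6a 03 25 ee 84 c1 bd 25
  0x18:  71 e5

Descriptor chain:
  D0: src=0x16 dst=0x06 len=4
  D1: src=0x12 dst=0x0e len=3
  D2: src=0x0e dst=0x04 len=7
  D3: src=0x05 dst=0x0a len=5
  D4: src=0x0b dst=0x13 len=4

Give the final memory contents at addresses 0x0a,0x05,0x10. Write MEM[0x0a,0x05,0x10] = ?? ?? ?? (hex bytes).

MEM[0x0a,0x05,0x10] = ee ee 84

  after D0: wrote 4B at 0x06 = bd2571e5
  after D1: wrote 3B at 0x0e = 25ee84
  after D2: wrote 7B at 0x04 = 25ee840325ee84
  after D3: wrote 5B at 0x0a = ee840325ee
  after D4: wrote 4B at 0x13 = 840325ee
query mem[0x0a]=0xee, mem[0x05]=0xee, mem[0x10]=0x84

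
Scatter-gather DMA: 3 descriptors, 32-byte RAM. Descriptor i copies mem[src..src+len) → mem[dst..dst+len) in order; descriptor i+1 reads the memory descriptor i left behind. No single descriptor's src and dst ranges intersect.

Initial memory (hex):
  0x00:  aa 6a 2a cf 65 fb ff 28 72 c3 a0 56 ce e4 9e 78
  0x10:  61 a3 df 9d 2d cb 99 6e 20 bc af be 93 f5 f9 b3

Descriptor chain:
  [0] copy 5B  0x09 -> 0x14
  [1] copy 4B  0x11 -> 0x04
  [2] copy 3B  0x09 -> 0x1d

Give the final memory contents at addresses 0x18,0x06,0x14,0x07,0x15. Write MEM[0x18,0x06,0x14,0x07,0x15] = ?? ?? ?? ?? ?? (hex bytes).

MEM[0x18,0x06,0x14,0x07,0x15] = e4 9d c3 c3 a0

[0] 0x09->0x14 len=5 : c3 a0 56 ce e4
[1] 0x11->0x04 len=4 : a3 df 9d c3
[2] 0x09->0x1d len=3 : c3 a0 56
query mem[0x18]=0xe4, mem[0x06]=0x9d, mem[0x14]=0xc3, mem[0x07]=0xc3, mem[0x15]=0xa0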